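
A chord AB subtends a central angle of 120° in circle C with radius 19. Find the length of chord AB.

Chord length = 2r sin(θ/2)
= 2 × 19 × sin(120°/2)
= 2 × 19 × sin(60°)
= 19*sqrt(3)

19*sqrt(3)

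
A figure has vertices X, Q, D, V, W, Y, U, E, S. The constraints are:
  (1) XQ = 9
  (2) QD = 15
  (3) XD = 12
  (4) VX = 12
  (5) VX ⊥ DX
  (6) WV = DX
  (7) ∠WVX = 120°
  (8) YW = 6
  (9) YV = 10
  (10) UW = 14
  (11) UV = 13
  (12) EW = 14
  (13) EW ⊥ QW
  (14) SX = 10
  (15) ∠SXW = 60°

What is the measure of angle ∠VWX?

From the given relations: WV = DX = 12.
Step 1: By the law of cosines on triangle WVX: WX² = 12² + 12² − 2·12·12·cos(120°) = 432, so WX = 12·√3.
Step 2: By the inverse law of cosines on triangle VWX: cos(∠VWX) = (12² + (12·√3)² − 12²) / (2·12·12·√3) = 432/498.83 = 0.866, so ∠VWX = 30°.

Therefore, the measure of angle ∠VWX = 30°.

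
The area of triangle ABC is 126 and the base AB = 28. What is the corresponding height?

Rearranging the area formula Area = (1/2) * base * height:
height = 2 * Area / base = 2 * 126 / 28 = 9.

9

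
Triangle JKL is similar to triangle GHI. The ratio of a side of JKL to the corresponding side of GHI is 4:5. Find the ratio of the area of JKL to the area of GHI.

Area ratio = (side ratio)^2 = (4/5)^2 = 16:25.

16:25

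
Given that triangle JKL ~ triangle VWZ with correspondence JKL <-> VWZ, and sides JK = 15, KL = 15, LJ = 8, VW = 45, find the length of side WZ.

Similar triangles have proportional sides. Setting up the proportion:
VW / JK = WZ / KL
45 / 15 = WZ / 15
WZ = 15 * 45 / 15 = 45.

45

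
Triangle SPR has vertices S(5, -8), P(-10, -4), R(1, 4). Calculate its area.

The Shoelace formula computes the area from vertex coordinates by summing cross products.
For vertices (5,-8), (-10,-4), (1,4):
Signed sum = 5*-4 - -10*-8 + -10*4 - 1*-4 + 1*-8 - 5*4
= -100 + -36 + -28 = -164
Area = (1/2)|-164| = 82.

82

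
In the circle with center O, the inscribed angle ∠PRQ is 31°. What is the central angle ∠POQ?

The inscribed angle theorem states that a central angle is always twice any inscribed angle that subtends the same arc.
Since the inscribed angle is 31°, the central angle = 2 × 31° = 62°.

62°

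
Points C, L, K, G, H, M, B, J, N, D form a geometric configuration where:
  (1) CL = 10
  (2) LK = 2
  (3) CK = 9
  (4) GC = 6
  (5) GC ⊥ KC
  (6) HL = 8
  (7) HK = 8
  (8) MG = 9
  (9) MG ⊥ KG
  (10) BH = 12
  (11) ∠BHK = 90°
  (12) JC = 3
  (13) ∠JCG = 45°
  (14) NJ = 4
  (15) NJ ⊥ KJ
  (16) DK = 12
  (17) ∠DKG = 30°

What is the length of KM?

Step 1: By the law of cosines on triangle GCK: GK² = 6² + 9² − 2·6·9·cos(90°) = 117, so GK = 3·√13.
Step 2: By the law of cosines on triangle KGM: KM² = (3·√13)² + 9² − 2·3·√13·9·cos(90°) = 198, so KM = 3·√22.

Therefore, the length of KM = 3·√22.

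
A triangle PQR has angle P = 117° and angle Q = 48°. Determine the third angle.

The interior angles sum to 180°: angle R = 180 - 117 - 48 = 15°.
The triangle is obtuse (angles 117°, 48°, 15°).

15 degrees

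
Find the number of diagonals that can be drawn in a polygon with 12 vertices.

Total line segments between 12 vertices = C(12,2) = 66.
Subtract the 12 sides: 66 - 12 = 54 diagonals.

54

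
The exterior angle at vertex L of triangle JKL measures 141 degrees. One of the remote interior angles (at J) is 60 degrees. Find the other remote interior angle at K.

By the exterior angle theorem: exterior angle = sum of remote interior angles.
141 = 60 + angle K
angle K = 141 - 60 = 81 degrees

81 degrees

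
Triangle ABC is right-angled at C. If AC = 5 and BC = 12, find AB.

By the Pythagorean theorem: AB^2 = AC^2 + BC^2
AB^2 = 5^2 + 12^2 = 25 + 144 = 169
AB = sqrt(169) = 13

13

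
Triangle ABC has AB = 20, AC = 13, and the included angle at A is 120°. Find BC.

Law of cosines: BC^2 = 20^2 + 13^2 - 2(20)(13)cos(120°) = 829, so BC = sqrt(829).

sqrt(829)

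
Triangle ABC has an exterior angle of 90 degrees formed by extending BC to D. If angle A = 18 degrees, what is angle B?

angle B = 90 - 18 = 72 degrees (exterior angle theorem).

72 degrees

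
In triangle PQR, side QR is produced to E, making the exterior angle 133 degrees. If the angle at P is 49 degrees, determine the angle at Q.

The exterior angle theorem states that an exterior angle equals the sum of the two non-adjacent interior angles.
So 133 = 49 + angle Q, which gives angle Q = 133 - 49 = 84 degrees.

84 degrees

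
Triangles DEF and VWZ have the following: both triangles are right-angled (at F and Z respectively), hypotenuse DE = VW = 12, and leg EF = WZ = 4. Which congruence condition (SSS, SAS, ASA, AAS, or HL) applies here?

The given information provides:
both triangles are right-angled (at F and Z respectively), hypotenuse DE = VW = 12, and leg EF = WZ = 4
This matches the HL congruence theorem.
The hypotenuse and one leg of two right triangles are equal (Hypotenuse-Leg).

HL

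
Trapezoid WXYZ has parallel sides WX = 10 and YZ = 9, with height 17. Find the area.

Area = (10 + 9) * 17 / 2 = 323 / 2 = 323/2

323/2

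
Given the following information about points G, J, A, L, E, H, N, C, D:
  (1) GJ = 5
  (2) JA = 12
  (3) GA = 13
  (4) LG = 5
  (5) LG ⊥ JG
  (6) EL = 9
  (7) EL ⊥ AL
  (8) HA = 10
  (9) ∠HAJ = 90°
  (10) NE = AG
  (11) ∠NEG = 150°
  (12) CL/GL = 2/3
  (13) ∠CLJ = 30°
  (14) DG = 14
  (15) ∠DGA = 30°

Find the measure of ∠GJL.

Step 1: By the law of cosines on triangle JGL: JL² = 5² + 5² − 2·5·5·cos(90°) = 50, so JL = 5·√2.
Step 2: By the inverse law of cosines on triangle GJL: cos(∠GJL) = (5² + (5·√2)² − 5²) / (2·5·5·√2) = 50/70.71 = 0.7071, so ∠GJL = 45°.

Therefore, the measure of angle ∠GJL = 45°.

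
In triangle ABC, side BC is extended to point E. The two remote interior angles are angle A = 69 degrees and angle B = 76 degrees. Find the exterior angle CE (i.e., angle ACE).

Exterior angle = 69 + 76 = 145 degrees (exterior angle theorem).

145 degrees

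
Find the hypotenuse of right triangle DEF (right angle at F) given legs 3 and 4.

In a right triangle, the square of the hypotenuse equals the sum of the squares of the two legs.
The legs are 3 and 4, so the hypotenuse = sqrt(9 + 16) = sqrt(25) = 5.

5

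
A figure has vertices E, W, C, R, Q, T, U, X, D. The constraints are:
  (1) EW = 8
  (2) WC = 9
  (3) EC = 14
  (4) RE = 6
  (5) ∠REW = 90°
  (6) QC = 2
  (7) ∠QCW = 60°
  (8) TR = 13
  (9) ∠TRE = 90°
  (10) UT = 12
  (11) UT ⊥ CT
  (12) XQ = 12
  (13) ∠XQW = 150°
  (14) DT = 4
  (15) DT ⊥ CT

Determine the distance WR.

Step 1: By the law of cosines on triangle WER: WR² = 8² + 6² − 2·8·6·cos(90°) = 100, so WR = 10.

Therefore, the length of WR = 10.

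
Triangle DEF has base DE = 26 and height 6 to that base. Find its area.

Area = (1/2) * base * height
Area = (1/2) * 26 * 6
Area = 78

78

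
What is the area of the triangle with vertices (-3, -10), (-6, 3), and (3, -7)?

Using the Shoelace formula for a triangle:
Area = (1/2)|x0(y1 - y2) + x1(y2 - y0) + x2(y0 - y1)|
Area = (1/2)|-3(3 - -7) + -6(-7 - -10) + 3(-10 - 3)|
Area = (1/2)|-30 + -18 + -39|
Area = (1/2)|-87|
Area = (1/2)(87)
Area = 87/2

87/2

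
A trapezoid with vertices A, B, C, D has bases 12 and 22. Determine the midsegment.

The midsegment (median) of a trapezoid connects the midpoints of the non-parallel sides.
Its length is the average of the two bases: (12 + 22) / 2 = 17.

17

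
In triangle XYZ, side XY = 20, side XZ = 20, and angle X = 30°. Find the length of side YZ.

When two sides and the included angle are known, the law of cosines gives the third side.
c^2 = a^2 + b^2 - 2ab cos(C) generalizes the Pythagorean theorem to non-right triangles.
Here: YZ^2 = 400 + 400 - 800*(sqrt(3)/2) = 800 - 400*sqrt(3)
YZ = 20*sqrt(2 - sqrt(3))

20*sqrt(2 - sqrt(3))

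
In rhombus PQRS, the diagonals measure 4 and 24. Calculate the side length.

Half-diagonals are 2 and 12. side = sqrt(2^2 + 12^2) = sqrt(148) = 2*sqrt(37)

2*sqrt(37)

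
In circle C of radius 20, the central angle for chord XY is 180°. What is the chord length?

Drop a perpendicular from the center to the chord, bisecting both the chord and the central angle.
Each half-chord = r sin(θ/2) = 20 sin(90°).
The full chord = 2 × 20 × sin(90°) = 40.

40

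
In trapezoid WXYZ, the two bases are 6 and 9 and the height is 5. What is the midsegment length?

The midsegment of a trapezoid = (base1 + base2) / 2
midsegment = (6 + 9) / 2
midsegment = 15 / 2
midsegment = 15/2

15/2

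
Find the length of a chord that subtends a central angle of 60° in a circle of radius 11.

Chord = 2(11) sin(30°) = 11

11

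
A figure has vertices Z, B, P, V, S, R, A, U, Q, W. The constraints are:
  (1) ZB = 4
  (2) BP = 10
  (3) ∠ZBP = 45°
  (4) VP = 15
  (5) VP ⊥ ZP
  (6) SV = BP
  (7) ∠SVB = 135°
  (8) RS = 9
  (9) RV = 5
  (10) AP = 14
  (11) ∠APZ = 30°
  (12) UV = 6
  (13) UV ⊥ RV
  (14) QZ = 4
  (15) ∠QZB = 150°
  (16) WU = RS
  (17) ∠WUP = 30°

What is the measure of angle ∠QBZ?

Step 1: By the law of cosines on triangle BZQ: BQ² = 4² + 4² − 2·4·4·cos(150°) = 59.71, so BQ ≈ 7.73.
Step 2: By the inverse law of cosines on triangle QBZ: cos(∠QBZ) = (7.73² + 4² − 4²) / (2·7.73·4) = 59.71/61.82 = 0.9659, so ∠QBZ = 15°.

Therefore, the measure of angle ∠QBZ = 15°.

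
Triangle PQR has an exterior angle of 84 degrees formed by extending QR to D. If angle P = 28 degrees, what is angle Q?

The exterior angle theorem states that an exterior angle equals the sum of the two non-adjacent interior angles.
So 84 = 28 + angle Q, which gives angle Q = 84 - 28 = 56 degrees.

56 degrees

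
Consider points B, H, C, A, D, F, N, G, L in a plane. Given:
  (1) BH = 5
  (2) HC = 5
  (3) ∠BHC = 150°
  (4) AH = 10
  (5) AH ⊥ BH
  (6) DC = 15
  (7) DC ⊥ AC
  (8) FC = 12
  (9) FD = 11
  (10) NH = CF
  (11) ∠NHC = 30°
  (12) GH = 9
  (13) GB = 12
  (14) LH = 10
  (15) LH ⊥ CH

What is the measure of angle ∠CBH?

Step 1: By the law of cosines on triangle BHC: BC² = 5² + 5² − 2·5·5·cos(150°) = 93.3, so BC ≈ 9.66.
Step 2: By the inverse law of cosines on triangle CBH: cos(∠CBH) = (9.66² + 5² − 5²) / (2·9.66·5) = 93.3/96.59 = 0.9659, so ∠CBH = 15°.

Therefore, the measure of angle ∠CBH = 15°.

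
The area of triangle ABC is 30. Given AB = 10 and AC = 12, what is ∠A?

sin(C) = 2 * 30 / (10 * 12) = 1/2, so C = arcsin(1/2) = 30°.
Since sin(180° - C) = sin(C), the obtuse angle 150° gives the same area, so C = 30° or C = 150°.

30° or 150°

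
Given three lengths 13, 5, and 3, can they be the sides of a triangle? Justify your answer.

No.
The triangle inequality is violated: 5 + 3 = 8 ≤ 13.
These lengths cannot form a triangle.

No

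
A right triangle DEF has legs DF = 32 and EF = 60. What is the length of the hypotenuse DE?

By the Pythagorean theorem: DE^2 = DF^2 + EF^2
DE^2 = 32^2 + 60^2 = 1024 + 3600 = 4624
DE = sqrt(4624) = 68

68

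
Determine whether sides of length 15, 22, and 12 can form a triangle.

Sort the sides: 12, 15, 22.
It suffices to check that the sum of the two smallest exceeds the largest:
12 + 15 = 27 > 22. ✓
Yes, a valid triangle can be formed.

Yes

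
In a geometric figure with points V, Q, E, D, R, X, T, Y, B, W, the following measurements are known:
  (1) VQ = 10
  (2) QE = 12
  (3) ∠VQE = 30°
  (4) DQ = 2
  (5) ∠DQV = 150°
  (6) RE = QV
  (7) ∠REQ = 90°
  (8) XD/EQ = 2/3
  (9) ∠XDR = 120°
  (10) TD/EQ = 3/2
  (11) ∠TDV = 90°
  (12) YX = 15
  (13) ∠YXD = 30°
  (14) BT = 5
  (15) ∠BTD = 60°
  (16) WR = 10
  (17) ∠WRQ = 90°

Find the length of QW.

From the given relations: RE = QV = 10.
Step 1: By the law of cosines on triangle QER: QR² = 12² + 10² − 2·12·10·cos(90°) = 244, so QR = 2·√61.
Step 2: By the law of cosines on triangle QRW: QW² = (2·√61)² + 10² − 2·2·√61·10·cos(90°) = 344, so QW = 2·√86.

Therefore, the length of QW = 2·√86.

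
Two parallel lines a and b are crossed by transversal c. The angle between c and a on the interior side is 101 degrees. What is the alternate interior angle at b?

Alternate interior angles formed by parallel lines and a transversal are equal.
The given angle is 101 degrees.
The alternate interior angle = 101 degrees.

101 degrees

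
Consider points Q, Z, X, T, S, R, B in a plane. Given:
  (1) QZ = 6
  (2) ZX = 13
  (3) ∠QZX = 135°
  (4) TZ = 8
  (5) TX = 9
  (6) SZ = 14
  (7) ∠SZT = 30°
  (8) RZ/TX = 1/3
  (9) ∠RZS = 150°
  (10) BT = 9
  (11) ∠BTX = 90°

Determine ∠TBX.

Step 1: By the law of cosines on triangle BTX: BX² = 9² + 9² − 2·9·9·cos(90°) = 162, so BX = 9·√2.
Step 2: By the inverse law of cosines on triangle TBX: cos(∠TBX) = (9² + (9·√2)² − 9²) / (2·9·9·√2) = 162/229.1 = 0.7071, so ∠TBX = 45°.

Therefore, the measure of angle ∠TBX = 45°.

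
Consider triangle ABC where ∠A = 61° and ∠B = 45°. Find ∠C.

By the triangle angle sum property, the three interior angles of any triangle add up to 180°.
We know angle A = 61° and angle B = 45°, so their sum is 106°.
Therefore angle C = 180° - 106° = 74°.

74 degrees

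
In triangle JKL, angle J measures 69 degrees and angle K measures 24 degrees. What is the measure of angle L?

angle L = 180 - 69 - 24 = 87 degrees.

87 degrees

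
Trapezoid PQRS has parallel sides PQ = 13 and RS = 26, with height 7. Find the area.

Area = (13 + 26) * 7 / 2 = 273 / 2 = 273/2

273/2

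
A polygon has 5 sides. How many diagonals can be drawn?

Total line segments between 5 vertices = C(5,2) = 10.
Subtract the 5 sides: 10 - 5 = 5 diagonals.

5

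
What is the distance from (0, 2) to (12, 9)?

The horizontal distance is |12 - 0| = 12 and the vertical distance is |9 - 2| = 7.
By the Pythagorean theorem, d = sqrt(12^2 + 7^2) = sqrt(193).

sqrt(193)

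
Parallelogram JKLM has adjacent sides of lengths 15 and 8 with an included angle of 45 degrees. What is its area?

Area = a * b * sin(theta)
Area = 15 * 8 * sin(45 degrees)
Area = 120 * sqrt(2)/2
Area = 60*sqrt(2)

60*sqrt(2)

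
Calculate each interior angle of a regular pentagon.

Each interior angle of a regular n-gon is (n - 2) * 180 / n.
For n = 5: (5 - 2) * 180 / 5 = 540/5 = 108 degrees.

108 degrees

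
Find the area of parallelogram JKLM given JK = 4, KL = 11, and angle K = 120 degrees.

The area of a parallelogram equals the product of two adjacent sides times the sine of the included angle.
This is because the height equals 11 * sin(120°) = 11*sqrt(3)/2.
Area = 4 * 11*sqrt(3)/2 = 22*sqrt(3)

22*sqrt(3)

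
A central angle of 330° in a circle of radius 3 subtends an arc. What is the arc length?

Arc length = 2π(3)(11/12) = 11*pi/2

11*pi/2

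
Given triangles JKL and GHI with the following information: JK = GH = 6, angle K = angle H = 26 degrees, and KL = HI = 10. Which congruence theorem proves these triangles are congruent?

Consider the given information: JK = GH = 6, angle K = angle H = 26 degrees, and KL = HI = 10
This is not SSS or ASA: SSS requires all three pairs of sides, but we don't have that. ASA requires two angles and the side between them.
The correct criterion is SAS. Two pairs of corresponding sides and the included angle are equal (Side-Angle-Side).

SAS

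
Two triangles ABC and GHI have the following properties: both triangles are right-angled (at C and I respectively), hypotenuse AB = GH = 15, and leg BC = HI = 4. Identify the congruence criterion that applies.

The given information matches HL: The hypotenuse and one leg of two right triangles are equal (Hypotenuse-Leg).

HL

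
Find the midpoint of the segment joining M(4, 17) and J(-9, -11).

The midpoint is the average of the coordinates:
x: (4 + -9)/2 = -5/2
y: (17 + -11)/2 = 3
Midpoint = (-5/2, 3)

(-5/2, 3)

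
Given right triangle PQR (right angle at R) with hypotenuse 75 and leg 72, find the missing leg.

By the Pythagorean theorem: QR^2 = PQ^2 - PR^2
QR^2 = 75^2 - 72^2 = 5625 - 5184 = 441
QR = sqrt(441) = 21

21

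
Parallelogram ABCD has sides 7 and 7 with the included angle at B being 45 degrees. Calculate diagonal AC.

Using the law of cosines:
d^2 = 7^2 + 7^2 - 2(7)(7)cos(45 degrees)
d^2 = 49 + 49 - 98*sqrt(2)/2
d^2 = 98 - 49*sqrt(2)
d = 7*sqrt(2 - sqrt(2))

7*sqrt(2 - sqrt(2))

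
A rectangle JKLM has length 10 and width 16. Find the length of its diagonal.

Using the Pythagorean theorem:
d² = 10² + 16² = 100 + 256 = 356
d = sqrt(356) = 2*sqrt(89)

2*sqrt(89)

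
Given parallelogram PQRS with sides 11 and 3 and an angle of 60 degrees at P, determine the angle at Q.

In a parallelogram, consecutive angles are supplementary (sum to 180°).
angle Q = 180 - angle P
angle Q = 180 - 60
angle Q = 120 degrees

120 degrees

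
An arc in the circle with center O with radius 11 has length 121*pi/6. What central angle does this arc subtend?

Arc length L = 2πr × θ/360, so θ = 360L / (2πr).
θ = 360 × 121*pi/6 / (2π × 11)
θ = 330°
θ = 330°

330°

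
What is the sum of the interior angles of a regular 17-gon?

The sum of interior angles of an n-sided polygon is (n - 2) * 180.
For n = 17: (17 - 2) * 180 = 15 * 180 = 2700 degrees.

2700 degrees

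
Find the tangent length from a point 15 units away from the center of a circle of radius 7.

Let T be the point of tangency. Then QT ⊥ MT (radius ⊥ tangent).
In right triangle QTM: QM² = QT² + MT²
15² = 7² + MT²
MT² = 176, MT = 4*sqrt(11)

4*sqrt(11)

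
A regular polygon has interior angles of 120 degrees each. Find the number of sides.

The exterior angle is the supplement of the interior angle: 180 - 120 = 60 degrees.
Since the exterior angles of any convex polygon sum to 360 degrees, the number of sides is 360 / 60 = 6.

6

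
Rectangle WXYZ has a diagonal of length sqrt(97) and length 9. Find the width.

b = sqrt(d^2 - a^2) = sqrt(97 - 81) = sqrt(16) = 4

4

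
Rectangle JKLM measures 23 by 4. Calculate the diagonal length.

Using the Pythagorean theorem:
d² = 23² + 4² = 529 + 16 = 545
d = sqrt(545)

sqrt(545)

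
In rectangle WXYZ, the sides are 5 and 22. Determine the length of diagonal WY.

A rectangle's diagonal splits it into two right triangles, with the diagonal as the hypotenuse.
By the Pythagorean theorem, d^2 = 5^2 + 22^2 = 509.
Therefore d = sqrt(509).

sqrt(509)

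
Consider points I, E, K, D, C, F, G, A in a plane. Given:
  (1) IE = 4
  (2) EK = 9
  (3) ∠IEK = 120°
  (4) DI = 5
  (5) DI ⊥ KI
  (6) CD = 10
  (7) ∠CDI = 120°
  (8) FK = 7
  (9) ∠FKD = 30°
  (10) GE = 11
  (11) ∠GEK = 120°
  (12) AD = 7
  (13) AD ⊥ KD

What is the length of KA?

Step 1: By the law of cosines on triangle KEI: KI² = 9² + 4² − 2·9·4·cos(120°) = 133, so KI = √133.
Step 2: By the law of cosines on triangle DIK: DK² = 5² + √133² − 2·5·√133·cos(90°) = 158, so DK = √158.
Step 3: By the law of cosines on triangle KDA: KA² = √158² + 7² − 2·√158·7·cos(90°) = 207, so KA = 3·√23.

Therefore, the length of KA = 3·√23.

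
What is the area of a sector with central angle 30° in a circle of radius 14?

The full circle has area πr² = π(14)² = 196*pi.
The sector covers 30° out of 360°, a fraction of 1/12.
Sector area = 196*pi × 1/12 = 49*pi/3.

49*pi/3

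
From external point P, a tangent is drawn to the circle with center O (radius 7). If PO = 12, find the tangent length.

Let T be the point of tangency. Then OT ⊥ PT (radius ⊥ tangent).
In right triangle OTP: OP² = OT² + PT²
12² = 7² + PT²
PT² = 95, PT = sqrt(95)

sqrt(95)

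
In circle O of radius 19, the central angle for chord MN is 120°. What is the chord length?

Chord length = 2r sin(θ/2)
= 2 × 19 × sin(120°/2)
= 2 × 19 × sin(60°)
= 19*sqrt(3)

19*sqrt(3)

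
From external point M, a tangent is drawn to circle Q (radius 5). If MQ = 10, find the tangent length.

Let T be the point of tangency. Then QT ⊥ MT (radius ⊥ tangent).
In right triangle QTM: QM² = QT² + MT²
10² = 5² + MT²
MT² = 75, MT = 5*sqrt(3)

5*sqrt(3)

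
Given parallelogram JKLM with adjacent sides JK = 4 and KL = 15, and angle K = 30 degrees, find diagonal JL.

Using the law of cosines:
d^2 = 4^2 + 15^2 - 2(4)(15)cos(30 degrees)
d^2 = 16 + 225 - 120*sqrt(3)/2
d^2 = 241 - 60*sqrt(3)
d = sqrt(241 - 60*sqrt(3))

sqrt(241 - 60*sqrt(3))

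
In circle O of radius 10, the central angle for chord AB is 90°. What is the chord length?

Chord = 2(10) sin(45°) = 10*sqrt(2)

10*sqrt(2)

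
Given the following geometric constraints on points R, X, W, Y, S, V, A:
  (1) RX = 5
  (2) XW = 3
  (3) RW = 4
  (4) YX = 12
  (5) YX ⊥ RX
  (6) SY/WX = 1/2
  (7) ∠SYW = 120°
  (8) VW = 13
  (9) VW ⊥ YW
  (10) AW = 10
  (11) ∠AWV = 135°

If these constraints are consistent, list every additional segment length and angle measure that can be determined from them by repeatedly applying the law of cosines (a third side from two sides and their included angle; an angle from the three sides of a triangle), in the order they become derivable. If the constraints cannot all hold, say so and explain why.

The constraints are consistent. Derivable facts, in order:
After 1 step:
- RY = 13
- VA ≈ 21.28
- ∠RWX = 90°
- ∠RXW = 53.13°
- ∠WRX = 36.87°
After 2 steps:
- ∠AVW = 19.41°
- ∠RYX = 22.62°
- ∠VAW = 25.59°
- ∠XRY = 67.38°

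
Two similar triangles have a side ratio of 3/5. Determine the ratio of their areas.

Area ratio = (side ratio)^2 = (3/5)^2 = 9:25.

9:25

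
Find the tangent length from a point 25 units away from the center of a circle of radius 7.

tangent = √(d² - r²) = √(25² - 7²) = √(625 - 49) = √576 = 24

24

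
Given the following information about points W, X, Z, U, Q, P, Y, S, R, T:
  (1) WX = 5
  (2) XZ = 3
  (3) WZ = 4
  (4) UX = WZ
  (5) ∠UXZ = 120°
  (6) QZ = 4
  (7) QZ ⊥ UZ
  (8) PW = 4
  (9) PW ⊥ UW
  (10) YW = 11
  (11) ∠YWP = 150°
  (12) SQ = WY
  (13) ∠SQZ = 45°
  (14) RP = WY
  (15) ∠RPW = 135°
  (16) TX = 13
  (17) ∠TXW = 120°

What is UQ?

From the given relations: UX = WZ = 4.
Step 1: By the law of cosines on triangle ZXU: ZU² = 3² + 4² − 2·3·4·cos(120°) = 37, so ZU = √37.
Step 2: By the law of cosines on triangle UZQ: UQ² = √37² + 4² − 2·√37·4·cos(90°) = 53, so UQ = √53.

Therefore, the length of UQ = √53.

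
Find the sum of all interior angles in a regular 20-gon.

The sum of interior angles of an n-sided polygon is (n - 2) * 180.
For n = 20: (20 - 2) * 180 = 18 * 180 = 3240 degrees.

3240 degrees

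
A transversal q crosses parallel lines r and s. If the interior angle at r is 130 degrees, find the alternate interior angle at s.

Alternate interior angles are equal: 130 degrees.

130 degrees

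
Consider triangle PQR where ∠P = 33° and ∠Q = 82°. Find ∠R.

The interior angles sum to 180°: angle R = 180 - 33 - 82 = 65°.
The triangle is acute (angles 33°, 82°, 65°).

65 degrees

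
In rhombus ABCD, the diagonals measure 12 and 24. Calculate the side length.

In a rhombus, the diagonals bisect each other perpendicularly, creating four congruent right triangles.
Each triangle has legs 6 (half of 12) and 12 (half of 24).
The hypotenuse of each right triangle is a side of the rhombus:
side = sqrt(6^2 + 12^2) = sqrt(180) = 6*sqrt(5)

6*sqrt(5)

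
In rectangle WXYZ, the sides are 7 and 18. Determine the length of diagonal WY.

d = sqrt(7^2 + 18^2) = sqrt(373)

sqrt(373)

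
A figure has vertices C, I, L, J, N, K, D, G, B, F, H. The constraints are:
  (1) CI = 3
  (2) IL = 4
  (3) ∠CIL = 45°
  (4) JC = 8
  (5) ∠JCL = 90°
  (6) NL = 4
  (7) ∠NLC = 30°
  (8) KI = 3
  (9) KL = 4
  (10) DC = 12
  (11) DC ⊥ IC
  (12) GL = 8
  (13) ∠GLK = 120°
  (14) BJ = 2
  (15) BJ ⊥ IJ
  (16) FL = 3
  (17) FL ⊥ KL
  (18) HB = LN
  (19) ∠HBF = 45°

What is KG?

Step 1: By the law of cosines on triangle KLG: KG² = 4² + 8² − 2·4·8·cos(120°) = 112, so KG = 4·√7.

Therefore, the length of KG = 4·√7.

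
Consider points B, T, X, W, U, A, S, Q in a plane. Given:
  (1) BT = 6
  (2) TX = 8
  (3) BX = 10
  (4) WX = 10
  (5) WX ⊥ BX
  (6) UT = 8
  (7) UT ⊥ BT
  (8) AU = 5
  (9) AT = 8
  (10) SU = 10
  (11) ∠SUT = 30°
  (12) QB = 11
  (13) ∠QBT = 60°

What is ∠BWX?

Step 1: By the law of cosines on triangle WXB: WB² = 10² + 10² − 2·10·10·cos(90°) = 200, so WB = 10·√2.
Step 2: By the inverse law of cosines on triangle BWX: cos(∠BWX) = ((10·√2)² + 10² − 10²) / (2·10·√2·10) = 200/282.84 = 0.7071, so ∠BWX = 45°.

Therefore, the measure of angle ∠BWX = 45°.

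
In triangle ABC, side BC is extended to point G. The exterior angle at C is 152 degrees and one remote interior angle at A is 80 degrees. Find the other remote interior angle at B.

The exterior angle theorem states that an exterior angle equals the sum of the two non-adjacent interior angles.
So 152 = 80 + angle B, which gives angle B = 152 - 80 = 72 degrees.

72 degrees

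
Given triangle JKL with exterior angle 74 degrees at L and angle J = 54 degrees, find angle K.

angle K = 74 - 54 = 20 degrees (exterior angle theorem).

20 degrees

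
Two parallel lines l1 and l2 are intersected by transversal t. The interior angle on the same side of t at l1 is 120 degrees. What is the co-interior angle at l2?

Co-interior (same-side interior) angles are between the parallel lines on the same side of the transversal.
Unlike corresponding or alternate interior angles, they are supplementary rather than equal.
So the angle = 180 - 120 = 60 degrees.

60 degrees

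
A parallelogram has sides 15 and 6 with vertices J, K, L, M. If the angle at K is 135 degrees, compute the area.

Area = 15 * 6 * sin(135°) = 90 * sqrt(2)/2 = 45*sqrt(2)

45*sqrt(2)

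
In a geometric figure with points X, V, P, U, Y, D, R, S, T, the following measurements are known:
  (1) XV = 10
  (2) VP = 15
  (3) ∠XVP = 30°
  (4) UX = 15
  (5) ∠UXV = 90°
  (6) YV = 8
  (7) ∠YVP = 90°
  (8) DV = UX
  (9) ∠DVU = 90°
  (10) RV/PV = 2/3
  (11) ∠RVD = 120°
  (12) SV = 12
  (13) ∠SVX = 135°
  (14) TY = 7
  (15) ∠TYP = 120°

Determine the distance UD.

From the given relations: DV = UX = 15.
Step 1: By the law of cosines on triangle UXV: UV² = 15² + 10² − 2·15·10·cos(90°) = 325, so UV = 5·√13.
Step 2: By the law of cosines on triangle UVD: UD² = (5·√13)² + 15² − 2·5·√13·15·cos(90°) = 550, so UD = 5·√22.

Therefore, the length of UD = 5·√22.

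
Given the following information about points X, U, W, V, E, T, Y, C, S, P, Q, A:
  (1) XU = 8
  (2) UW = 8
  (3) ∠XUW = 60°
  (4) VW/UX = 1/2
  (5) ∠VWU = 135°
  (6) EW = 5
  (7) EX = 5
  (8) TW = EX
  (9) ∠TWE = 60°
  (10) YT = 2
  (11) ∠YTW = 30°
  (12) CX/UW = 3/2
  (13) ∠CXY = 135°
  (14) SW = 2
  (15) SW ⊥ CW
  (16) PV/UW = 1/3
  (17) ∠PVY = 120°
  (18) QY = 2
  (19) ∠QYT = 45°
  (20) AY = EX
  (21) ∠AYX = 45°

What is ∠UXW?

Step 1: By the law of cosines on triangle XUW: XW² = 8² + 8² − 2·8·8·cos(60°) = 64, so XW = 8.
Step 2: By the inverse law of cosines on triangle UXW: cos(∠UXW) = (8² + 8² − 8²) / (2·8·8) = 64/128 = 0.5, so ∠UXW = 60°.

Therefore, the measure of angle ∠UXW = 60°.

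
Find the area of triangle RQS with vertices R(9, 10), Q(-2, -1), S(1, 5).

Shoelace: Area = (1/2)|9(-1-5) + -2(5-10) + 1(10--1)| = (1/2)(33) = 33/2

33/2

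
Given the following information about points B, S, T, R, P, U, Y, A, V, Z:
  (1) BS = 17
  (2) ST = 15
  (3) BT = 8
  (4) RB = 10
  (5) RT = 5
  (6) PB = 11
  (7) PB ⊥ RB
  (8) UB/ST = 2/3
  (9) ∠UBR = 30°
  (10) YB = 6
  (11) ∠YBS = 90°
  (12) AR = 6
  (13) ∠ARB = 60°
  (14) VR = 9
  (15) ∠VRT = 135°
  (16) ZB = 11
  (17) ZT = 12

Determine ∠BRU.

From the given relations: UB = 2/3·ST = 2/3·15 = 10.
Step 1: By the law of cosines on triangle RBU: RU² = 10² + 10² − 2·10·10·cos(30°) = 26.79, so RU ≈ 5.18.
Step 2: By the inverse law of cosines on triangle BRU: cos(∠BRU) = (10² + 5.18² − 10²) / (2·10·5.18) = 26.79/103.53 = 0.2588, so ∠BRU = 75°.

Therefore, the measure of angle ∠BRU = 75°.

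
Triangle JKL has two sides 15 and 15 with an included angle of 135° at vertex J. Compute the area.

Area = (1/2) * JK * JL * sin(J)
Area = (1/2) * 15 * 15 * sin(135°)
Area = (1/2) * 15 * 15 * sqrt(2)/2
Area = 225*sqrt(2)/4

225*sqrt(2)/4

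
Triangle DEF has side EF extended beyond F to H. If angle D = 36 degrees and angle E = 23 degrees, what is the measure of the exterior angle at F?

The interior angle at F is 180 - 36 - 23 = 121 degrees.
The exterior angle and interior angle at F are supplementary:
Exterior angle = 180 - 121 = 59 degrees.

59 degrees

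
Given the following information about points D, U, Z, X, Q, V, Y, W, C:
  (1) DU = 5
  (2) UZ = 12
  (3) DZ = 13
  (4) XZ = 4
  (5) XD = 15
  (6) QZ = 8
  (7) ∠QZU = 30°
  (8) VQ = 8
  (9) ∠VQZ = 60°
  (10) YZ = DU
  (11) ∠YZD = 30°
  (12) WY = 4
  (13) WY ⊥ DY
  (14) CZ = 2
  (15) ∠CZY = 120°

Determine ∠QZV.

Step 1: By the law of cosines on triangle ZQV: ZV² = 8² + 8² − 2·8·8·cos(60°) = 64, so ZV = 8.
Step 2: By the inverse law of cosines on triangle QZV: cos(∠QZV) = (8² + 8² − 8²) / (2·8·8) = 64/128 = 0.5, so ∠QZV = 60°.

Therefore, the measure of angle ∠QZV = 60°.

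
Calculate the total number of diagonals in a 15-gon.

The number of diagonals in an n-gon is n(n - 3)/2.
For n = 15: 15(15 - 3)/2 = 15 × 12 / 2 = 90.

90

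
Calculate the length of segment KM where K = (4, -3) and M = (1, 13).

The horizontal distance is |1 - 4| = 3 and the vertical distance is |13 - -3| = 16.
By the Pythagorean theorem, d = sqrt(3^2 + 16^2) = sqrt(265).

sqrt(265)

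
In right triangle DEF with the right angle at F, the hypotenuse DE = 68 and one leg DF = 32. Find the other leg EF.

EF = sqrt(68^2 - 32^2) = sqrt(3600) = 60

60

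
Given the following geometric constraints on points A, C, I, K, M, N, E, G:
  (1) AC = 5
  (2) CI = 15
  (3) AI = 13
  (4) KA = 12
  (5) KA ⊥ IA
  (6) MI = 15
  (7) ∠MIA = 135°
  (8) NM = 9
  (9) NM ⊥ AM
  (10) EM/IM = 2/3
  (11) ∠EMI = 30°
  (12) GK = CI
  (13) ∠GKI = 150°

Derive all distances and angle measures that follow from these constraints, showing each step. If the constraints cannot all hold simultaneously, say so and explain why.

The constraints are consistent.

From the given relations:
  EM = 2/3·IM = 2/3·15 = 10
  GK = CI = 15

Step 1: From AI = 13, IM = 15, and ∠AIM = 135°, by the law of cosines:
  AM² = AI² + IM² - 2·AI·IM·cos(135°) = 169 + 225 + 275.8 = 669.8
  AM ≈ 25.88

Step 2: From IA = 13, AK = 12, and ∠IAK = 90°, by the law of cosines:
  IK² = IA² + AK² - 2·IA·AK·cos(90°) = 169 + 144 - 0 = 313
  IK ≈ 17.69

Step 3: From IM = 15, ME = 10, and ∠IME = 30°, by the law of cosines:
  IE² = IM² + ME² - 2·IM·ME·cos(30°) = 225 + 100 - 259.8 = 65.19
  IE ≈ 8.07

Step 4: From AC = 5, AI = 13, CI = 15, by the inverse law of cosines:
  cos(∠CAI) = (AC² + AI² - CI²) / (2·AC·AI)
  ∠CAI = 103.8°

Step 5: From CA = 5, CI = 15, AI = 13, by the inverse law of cosines:
  cos(∠ACI) = (CA² + CI² - AI²) / (2·CA·CI)
  ∠ACI = 57.32°

Step 6: From IA = 13, IC = 15, AC = 5, by the inverse law of cosines:
  cos(∠AIC) = (IA² + IC² - AC²) / (2·IA·IC)
  ∠AIC = 18.89°

Step 7: From AM = 25.88, MN = 9, and ∠AMN = 90°, by the law of cosines:
  AN² = AM² + MN² - 2·AM·MN·cos(90°) = 669.8 + 81 - 0 = 750.8
  AN ≈ 27.4

Step 8: From IK = 17.69, KG = 15, and ∠IKG = 150°, by the law of cosines:
  IG² = IK² + KG² - 2·IK·KG·cos(150°) = 313 + 225 + 459.6 = 997.6
  IG ≈ 31.59

Step 9: From AI = 13, AM = 25.88, IM = 15, by the inverse law of cosines:
  cos(∠IAM) = (AI² + AM² - IM²) / (2·AI·AM)
  ∠IAM = 24.19°

Step 10: From IA = 13, IK = 17.69, AK = 12, by the inverse law of cosines:
  cos(∠AIK) = (IA² + IK² - AK²) / (2·IA·IK)
  ∠AIK = 42.71°

Step 11: From IE = 8.07, IM = 15, EM = 10, by the inverse law of cosines:
  cos(∠EIM) = (IE² + IM² - EM²) / (2·IE·IM)
  ∠EIM = 38.26°

Step 12: From KA = 12, KI = 17.69, AI = 13, by the inverse law of cosines:
  cos(∠AKI) = (KA² + KI² - AI²) / (2·KA·KI)
  ∠AKI = 47.29°

Step 13: From MA = 25.88, MI = 15, AI = 13, by the inverse law of cosines:
  cos(∠AMI) = (MA² + MI² - AI²) / (2·MA·MI)
  ∠AMI = 20.81°

Step 14: From EI = 8.07, EM = 10, IM = 15, by the inverse law of cosines:
  cos(∠IEM) = (EI² + EM² - IM²) / (2·EI·EM)
  ∠IEM = 111.74°

Step 15: From AM = 25.88, AN = 27.4, MN = 9, by the inverse law of cosines:
  cos(∠MAN) = (AM² + AN² - MN²) / (2·AM·AN)
  ∠MAN = 19.18°

Step 16: From IG = 31.59, IK = 17.69, GK = 15, by the inverse law of cosines:
  cos(∠GIK) = (IG² + IK² - GK²) / (2·IG·IK)
  ∠GIK = 13.74°

Step 17: From NA = 27.4, NM = 9, AM = 25.88, by the inverse law of cosines:
  cos(∠ANM) = (NA² + NM² - AM²) / (2·NA·NM)
  ∠ANM = 70.82°

Step 18: From GI = 31.59, GK = 15, IK = 17.69, by the inverse law of cosines:
  cos(∠IGK) = (GI² + GK² - IK²) / (2·GI·GK)
  ∠IGK = 16.26°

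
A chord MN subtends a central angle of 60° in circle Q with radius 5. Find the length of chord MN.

Chord length = 2r sin(θ/2)
= 2 × 5 × sin(60°/2)
= 2 × 5 × sin(30°)
= 5

5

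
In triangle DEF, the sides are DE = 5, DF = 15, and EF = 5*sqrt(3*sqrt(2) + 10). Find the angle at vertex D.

When all three sides of a triangle are known, the law of cosines can be rearranged to find any angle.
cos(C) = (a² + b² - c²) / (2ab) gives cos(D) = -sqrt(2)/2.
Taking the inverse cosine: D = 135°.

135°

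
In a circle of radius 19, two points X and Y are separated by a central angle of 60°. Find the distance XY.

Drop a perpendicular from the center to the chord, bisecting both the chord and the central angle.
Each half-chord = r sin(θ/2) = 19 sin(30°).
The full chord = 2 × 19 × sin(30°) = 19.

19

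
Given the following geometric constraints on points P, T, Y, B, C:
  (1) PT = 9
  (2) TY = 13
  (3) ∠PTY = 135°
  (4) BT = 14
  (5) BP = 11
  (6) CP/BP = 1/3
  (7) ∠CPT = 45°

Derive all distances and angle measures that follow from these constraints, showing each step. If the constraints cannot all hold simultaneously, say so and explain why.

The constraints are consistent.

From the given relations:
  CP = 1/3·BP = 1/3·11 ≈ 3.67

Step 1: From PT = 9, TY = 13, and ∠PTY = 135°, by the law of cosines:
  PY² = PT² + TY² - 2·PT·TY·cos(135°) = 81 + 169 + 165.5 = 415.5
  PY ≈ 20.38

Step 2: From TP = 9, PC = 3.67, and ∠TPC = 45°, by the law of cosines:
  TC² = TP² + PC² - 2·TP·PC·cos(45°) = 81 + 13.44 - 46.67 = 47.78
  TC ≈ 6.91

Step 3: From PB = 11, PT = 9, BT = 14, by the inverse law of cosines:
  cos(∠BPT) = (PB² + PT² - BT²) / (2·PB·PT)
  ∠BPT = 88.26°

Step 4: From TB = 14, TP = 9, BP = 11, by the inverse law of cosines:
  cos(∠BTP) = (TB² + TP² - BP²) / (2·TB·TP)
  ∠BTP = 51.75°

Step 5: From BP = 11, BT = 14, PT = 9, by the inverse law of cosines:
  cos(∠PBT) = (BP² + BT² - PT²) / (2·BP·BT)
  ∠PBT = 39.98°

Step 6: From PT = 9, PY = 20.38, TY = 13, by the inverse law of cosines:
  cos(∠TPY) = (PT² + PY² - TY²) / (2·PT·PY)
  ∠TPY = 26.81°

Step 7: From TC = 6.91, TP = 9, CP = 3.67, by the inverse law of cosines:
  cos(∠CTP) = (TC² + TP² - CP²) / (2·TC·TP)
  ∠CTP = 22.03°

Step 8: From YP = 20.38, YT = 13, PT = 9, by the inverse law of cosines:
  cos(∠PYT) = (YP² + YT² - PT²) / (2·YP·YT)
  ∠PYT = 18.19°

Step 9: From CP = 3.67, CT = 6.91, PT = 9, by the inverse law of cosines:
  cos(∠PCT) = (CP² + CT² - PT²) / (2·CP·CT)
  ∠PCT = 112.97°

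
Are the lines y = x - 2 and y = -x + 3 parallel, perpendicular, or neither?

Slope of line 1: m1 = 1
Slope of line 2: m2 = -1
m1 * m2 = (1) * (-1) = -1 = -1, so the lines are perpendicular.

Perpendicular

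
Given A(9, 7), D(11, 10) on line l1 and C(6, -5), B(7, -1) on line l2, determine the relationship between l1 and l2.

Slope of line 1: m1 = (10 - 7)/(11 - 9) = 3/2 = 3/2
Slope of line 2: m2 = (-1 - -5)/(7 - 6) = 4/1 = 4
For parallel lines we need equal slopes: 3/2 != 4.
For perpendicular lines we need m1*m2 = -1: (3/2)(4) = 6 != -1.
Since neither condition holds, the lines are neither parallel nor perpendicular.

Neither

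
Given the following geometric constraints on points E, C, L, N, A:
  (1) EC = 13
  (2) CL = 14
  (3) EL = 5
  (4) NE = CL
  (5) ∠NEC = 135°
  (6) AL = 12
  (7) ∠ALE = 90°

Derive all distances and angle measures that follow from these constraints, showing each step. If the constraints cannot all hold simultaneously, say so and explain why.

The constraints are consistent.

From the given relations:
  NE = CL = 14

Step 1: From EL = 5, LA = 12, and ∠ELA = 90°, by the law of cosines:
  EA² = EL² + LA² - 2·EL·LA·cos(90°) = 25 + 144 - 0 = 169
  EA = 13

Step 2: From CE = 13, EN = 14, and ∠CEN = 135°, by the law of cosines:
  CN² = CE² + EN² - 2·CE·EN·cos(135°) = 169 + 196 + 257.4 = 622.4
  CN ≈ 24.95

Step 3: From EC = 13, EL = 5, CL = 14, by the inverse law of cosines:
  cos(∠CEL) = (EC² + EL² - CL²) / (2·EC·EL)
  ∠CEL = 90.88°

Step 4: From CE = 13, CL = 14, EL = 5, by the inverse law of cosines:
  cos(∠ECL) = (CE² + CL² - EL²) / (2·CE·CL)
  ∠ECL = 20.92°

Step 5: From LC = 14, LE = 5, CE = 13, by the inverse law of cosines:
  cos(∠CLE) = (LC² + LE² - CE²) / (2·LC·LE)
  ∠CLE = 68.2°

Step 6: From EA = 13, EL = 5, AL = 12, by the inverse law of cosines:
  cos(∠AEL) = (EA² + EL² - AL²) / (2·EA·EL)
  ∠AEL = 67.38°

Step 7: From CE = 13, CN = 24.95, EN = 14, by the inverse law of cosines:
  cos(∠ECN) = (CE² + CN² - EN²) / (2·CE·CN)
  ∠ECN = 23.38°

Step 8: From NC = 24.95, NE = 14, CE = 13, by the inverse law of cosines:
  cos(∠CNE) = (NC² + NE² - CE²) / (2·NC·NE)
  ∠CNE = 21.62°

Step 9: From AE = 13, AL = 12, EL = 5, by the inverse law of cosines:
  cos(∠EAL) = (AE² + AL² - EL²) / (2·AE·AL)
  ∠EAL = 22.62°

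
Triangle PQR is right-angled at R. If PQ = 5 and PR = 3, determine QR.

Rearranging the Pythagorean theorem to solve for the unknown leg:
leg^2 = hypotenuse^2 - known_leg^2 = 25 - 9 = 16
leg = sqrt(16) = 4.

4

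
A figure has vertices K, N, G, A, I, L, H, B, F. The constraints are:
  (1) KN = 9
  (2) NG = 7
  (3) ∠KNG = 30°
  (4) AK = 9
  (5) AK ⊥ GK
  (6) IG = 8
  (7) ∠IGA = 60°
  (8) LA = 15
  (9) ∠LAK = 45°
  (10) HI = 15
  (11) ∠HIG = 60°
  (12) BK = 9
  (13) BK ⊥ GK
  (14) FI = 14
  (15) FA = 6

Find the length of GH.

Step 1: By the law of cosines on triangle GIH: GH² = 8² + 15² − 2·8·15·cos(60°) = 169, so GH = 13.

Therefore, the length of GH = 13.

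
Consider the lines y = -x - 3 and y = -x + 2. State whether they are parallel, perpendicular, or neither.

Slope of line 1: m1 = -1
Slope of line 2: m2 = -1
m1 = m2, so the lines are parallel.

Parallel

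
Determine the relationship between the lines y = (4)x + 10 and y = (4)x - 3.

Slope of line 1: m1 = 4
Slope of line 2: m2 = 4
Since m1 = m2 = 4, the lines are parallel.

Parallel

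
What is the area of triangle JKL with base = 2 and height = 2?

Area = (1/2)(2)(2) = 2

2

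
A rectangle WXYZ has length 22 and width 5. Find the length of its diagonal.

d = sqrt(22^2 + 5^2) = sqrt(509)

sqrt(509)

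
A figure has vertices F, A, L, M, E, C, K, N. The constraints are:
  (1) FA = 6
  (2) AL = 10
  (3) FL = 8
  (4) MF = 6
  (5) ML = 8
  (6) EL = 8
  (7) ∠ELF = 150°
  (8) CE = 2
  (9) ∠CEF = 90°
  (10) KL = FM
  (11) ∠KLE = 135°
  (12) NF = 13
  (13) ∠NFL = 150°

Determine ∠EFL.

Step 1: By the law of cosines on triangle FLE: FE² = 8² + 8² − 2·8·8·cos(150°) = 238.85, so FE ≈ 15.45.
Step 2: By the inverse law of cosines on triangle EFL: cos(∠EFL) = (15.45² + 8² − 8²) / (2·15.45·8) = 238.85/247.28 = 0.9659, so ∠EFL = 15°.

Therefore, the measure of angle ∠EFL = 15°.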